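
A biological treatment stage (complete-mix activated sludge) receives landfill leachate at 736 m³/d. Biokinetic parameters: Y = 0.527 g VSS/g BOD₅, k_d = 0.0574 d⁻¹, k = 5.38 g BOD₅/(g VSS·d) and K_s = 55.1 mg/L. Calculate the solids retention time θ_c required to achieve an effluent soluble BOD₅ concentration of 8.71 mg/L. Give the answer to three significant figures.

Specific growth rate at S = 8.71 mg/L: μ = YkS/(K_s+S) = 0.527·5.38·8.71/(55.1+8.71) = 0.3870 d⁻¹.
Then 1/θ_c = μ − k_d = 0.3870 − 0.0574 = 0.3296 d⁻¹, giving θ_c = 3.034 d.

θ_c ≈ 3.03 d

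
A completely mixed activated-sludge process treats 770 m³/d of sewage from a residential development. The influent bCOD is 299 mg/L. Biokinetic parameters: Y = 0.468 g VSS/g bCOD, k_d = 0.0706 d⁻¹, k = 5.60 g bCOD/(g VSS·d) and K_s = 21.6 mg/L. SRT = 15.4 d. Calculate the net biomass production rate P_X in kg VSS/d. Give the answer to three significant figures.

P_X ≈ 51.4 kg VSS/d

For a completely mixed reactor with recycle the Lawrence–McCarty relation gives S = K_s·(1 + k_d·θ_c) / [θ_c·(Y·k − k_d) − 1] = 21.6 × (1 + 0.0706 × 15.4) / [15.4 × (0.468 × 5.60 − 0.0706) − 1] = 45.08 / 38.27 = 1.178 mg/L.
Y_obs = Y / (1 + k_d θ_c) = 0.468 / (1 + 0.0706 × 15.4) = 0.468 / 2.087 = 0.2242.
Substrate removed = Q·(S₀ − S) = 770 m³/d × (299 − 1.18) g/m³ = 2.29×10^5 g/d = 229.3 kg/d.
P_X = Y_obs · Q(S₀ − S) = 0.2242 × 229.3 = 51.42 kg VSS/d.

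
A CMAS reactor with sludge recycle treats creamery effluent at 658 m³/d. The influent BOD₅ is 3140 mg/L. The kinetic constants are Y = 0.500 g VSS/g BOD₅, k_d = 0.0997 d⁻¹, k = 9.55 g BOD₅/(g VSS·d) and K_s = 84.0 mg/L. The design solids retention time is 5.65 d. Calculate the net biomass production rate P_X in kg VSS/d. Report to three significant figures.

P_X ≈ 660 kg VSS/d

For a completely mixed reactor with recycle the Lawrence–McCarty relation gives S = K_s·(1 + k_d·θ_c) / [θ_c·(Y·k − k_d) − 1] = 84.0 × (1 + 0.0997 × 5.65) / [5.65 × (0.500 × 9.55 − 0.0997) − 1] = 131.3 / 25.42 = 5.167 mg/L.
Observed yield with endogenous decay: Y_obs = Y / (1 + k_d·θ_c) = 0.500 / (1 + 0.0997 × 5.65) = 0.500 / 1.563 = 0.3198 g VSS/g BOD₅.
ΔS = 3140 − 5.17 = 3135 mg/L, so the substrate removal rate is 658 × 3135/1000 = 2063 kg BOD₅/d.
P_X = Y_obs · Q(S₀ − S) = 0.3198 × 2063 = 659.7 kg VSS/d.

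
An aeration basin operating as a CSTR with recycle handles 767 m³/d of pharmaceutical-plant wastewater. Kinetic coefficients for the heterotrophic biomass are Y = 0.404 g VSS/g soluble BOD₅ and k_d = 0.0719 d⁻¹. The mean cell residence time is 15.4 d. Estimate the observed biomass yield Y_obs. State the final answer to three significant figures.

Observed yield with endogenous decay: Y_obs = Y / (1 + k_d·θ_c) = 0.404 / (1 + 0.0719 × 15.4) = 0.404 / 2.107 = 0.1917 g VSS/g soluble BOD₅.

Y_obs ≈ 0.192 g VSS/g soluble BOD₅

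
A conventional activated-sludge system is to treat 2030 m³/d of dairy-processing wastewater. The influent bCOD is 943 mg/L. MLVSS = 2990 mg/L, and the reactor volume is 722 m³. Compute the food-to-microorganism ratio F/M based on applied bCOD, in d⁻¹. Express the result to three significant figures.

F/M = Q·S₀ / (V·X) = 2030 × 943 / (722.0 × 2990) = 0.8867 g bCOD·(g VSS·d)⁻¹.

F/M ≈ 0.887 d⁻¹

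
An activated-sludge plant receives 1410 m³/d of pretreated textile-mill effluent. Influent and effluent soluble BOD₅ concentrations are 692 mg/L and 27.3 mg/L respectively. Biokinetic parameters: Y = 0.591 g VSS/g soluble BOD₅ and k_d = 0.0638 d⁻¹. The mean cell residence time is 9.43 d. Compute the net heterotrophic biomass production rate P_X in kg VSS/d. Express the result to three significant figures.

P_X ≈ 346 kg VSS/d

Observed yield with endogenous decay: Y_obs = Y / (1 + k_d·θ_c) = 0.591 / (1 + 0.0638 × 9.43) = 0.591 / 1.602 = 0.3690 g VSS/g soluble BOD₅.
Mass of soluble BOD₅ removed per day: Q(S₀ − S) = 1410 × 664.7 g/m³ = 937.2 kg/d.
P_X = Y_obs · Q(S₀ − S) = 0.3690 × 937.2 = 345.8 kg VSS/d.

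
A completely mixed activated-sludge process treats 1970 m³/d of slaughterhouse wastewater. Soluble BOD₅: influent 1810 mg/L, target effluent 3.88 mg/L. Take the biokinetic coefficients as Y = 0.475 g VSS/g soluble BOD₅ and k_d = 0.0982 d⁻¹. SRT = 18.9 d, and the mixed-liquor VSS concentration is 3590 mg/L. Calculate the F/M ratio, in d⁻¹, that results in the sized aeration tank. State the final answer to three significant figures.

Rearranging the biomass balance for a CMAS with decay, V = Y·Q·ΔS·θ_c / [X·(1+k_d θ_c)] = 0.475 × 1970 × (1810 − 3.88) × 18.9 / [3590 × (1 + 0.0982 × 18.9)] = 3.19×10^7 / 10253 = 3115 m³.
F/M = Q·S₀ / (V·X) = 1970 × 1810 / (3115 × 3590) = 0.3188 g soluble BOD₅·(g VSS·d)⁻¹.

F/M ≈ 0.319 d⁻¹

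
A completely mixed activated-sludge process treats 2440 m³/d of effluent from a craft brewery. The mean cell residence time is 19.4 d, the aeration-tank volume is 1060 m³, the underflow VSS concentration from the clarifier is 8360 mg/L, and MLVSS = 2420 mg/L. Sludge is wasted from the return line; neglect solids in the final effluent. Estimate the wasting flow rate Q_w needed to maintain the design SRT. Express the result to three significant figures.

Wasting from the return line (neglecting effluent solids): Q_w = V·X / (θ_c·X_r) = 1060 × 2420 / (19.4 × 8360) = 15.82 m³/d.

Q_w ≈ 15.8 m³/d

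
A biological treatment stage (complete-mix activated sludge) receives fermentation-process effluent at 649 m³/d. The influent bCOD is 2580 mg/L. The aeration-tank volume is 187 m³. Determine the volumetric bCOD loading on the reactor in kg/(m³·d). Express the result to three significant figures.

L_v ≈ 8.95 kg bCOD/(m³·d)

Applied bCOD load per unit volume = Q·S₀/V = (649 × 2580/1000)/187.0 = 8.954 kg bCOD·m⁻³·d⁻¹.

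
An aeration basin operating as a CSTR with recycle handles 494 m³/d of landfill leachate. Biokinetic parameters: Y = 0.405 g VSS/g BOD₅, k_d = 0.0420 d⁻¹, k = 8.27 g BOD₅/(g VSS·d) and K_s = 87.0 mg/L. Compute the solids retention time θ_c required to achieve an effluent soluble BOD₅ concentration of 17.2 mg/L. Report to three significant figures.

At the target effluent, Y k S/(K_s+S) = 0.405×8.27×17.2/104.2 = 0.5529 d⁻¹.
1/θ_c = 0.5529 − 0.0420 = 0.5109 d⁻¹, so θ_c = 1.957 d.

θ_c ≈ 1.96 d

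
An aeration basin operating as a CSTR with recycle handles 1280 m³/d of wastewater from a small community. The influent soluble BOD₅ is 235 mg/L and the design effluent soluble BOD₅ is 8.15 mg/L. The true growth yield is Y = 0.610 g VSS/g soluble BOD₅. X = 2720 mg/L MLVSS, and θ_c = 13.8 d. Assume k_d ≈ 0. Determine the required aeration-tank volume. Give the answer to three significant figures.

V ≈ 899 m³

V·X = Y·Q·ΔS·θ_c gives V = 0.610 × 1280 × (235 − 8.15) × 13.8 / 2720 = 898.6 m³.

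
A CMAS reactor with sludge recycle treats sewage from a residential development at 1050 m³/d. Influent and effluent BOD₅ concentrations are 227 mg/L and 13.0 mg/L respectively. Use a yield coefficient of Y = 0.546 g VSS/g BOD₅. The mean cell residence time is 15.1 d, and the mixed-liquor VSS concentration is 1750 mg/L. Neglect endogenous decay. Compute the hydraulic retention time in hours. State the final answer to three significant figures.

τ ≈ 24.2 h

V·X = Y·Q·ΔS·θ_c gives V = 0.546 × 1050 × (227 − 13.0) × 15.1 / 1750 = 1059 m³.
τ = V/Q = 1059/1050 = 1.008 d, or 24.20 h.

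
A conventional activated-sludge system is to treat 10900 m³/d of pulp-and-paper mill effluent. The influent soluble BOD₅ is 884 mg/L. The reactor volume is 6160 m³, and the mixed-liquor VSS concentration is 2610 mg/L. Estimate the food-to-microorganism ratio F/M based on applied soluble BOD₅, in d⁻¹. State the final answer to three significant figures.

F/M = Q·S₀ / (V·X) = 10900 × 884 / (6160 × 2610) = 0.5993 g soluble BOD₅·(g VSS·d)⁻¹.

F/M ≈ 0.599 d⁻¹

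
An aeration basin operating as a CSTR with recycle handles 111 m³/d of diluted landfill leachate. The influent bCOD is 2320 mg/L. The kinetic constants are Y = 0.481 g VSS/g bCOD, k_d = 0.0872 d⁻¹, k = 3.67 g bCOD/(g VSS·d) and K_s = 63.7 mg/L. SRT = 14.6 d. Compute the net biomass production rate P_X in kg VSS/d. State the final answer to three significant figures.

From the Monod/SRT balance for a CMAS, S = K_s·(1+k_d θ_c)/[θ_c·(Y k − k_d) − 1] = 63.7 × (1 + 0.0872 × 14.6) / [14.6 × (0.481 × 3.67 − 0.0872) − 1] = 144.8 / 23.50 = 6.162 mg/L.
Y_obs = Y / (1 + k_d θ_c) = 0.481 / (1 + 0.0872 × 14.6) = 0.481 / 2.273 = 0.2116.
ΔS = 2320 − 6.16 = 2314 mg/L, so the substrate removal rate is 111 × 2314/1000 = 256.8 kg bCOD/d.
Biomass produced: P_X = Y_obs·Q·ΔS = 0.2116 × 256.8 ≈ 54.35 kg VSS/d.

P_X ≈ 54.3 kg VSS/d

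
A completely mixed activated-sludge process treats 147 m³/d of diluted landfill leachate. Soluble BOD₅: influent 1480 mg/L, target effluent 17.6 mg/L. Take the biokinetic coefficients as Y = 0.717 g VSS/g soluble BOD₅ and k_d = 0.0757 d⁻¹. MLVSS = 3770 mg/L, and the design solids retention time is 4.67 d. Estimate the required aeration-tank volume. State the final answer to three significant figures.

V ≈ 141 m³

Rearranging the biomass balance for a CMAS with decay, V = Y·Q·ΔS·θ_c / [X·(1+k_d θ_c)] = 0.717 × 147 × (1480 − 17.6) × 4.67 / [3770 × (1 + 0.0757 × 4.67)] = 7.2×10^5 / 5103 = 141.1 m³.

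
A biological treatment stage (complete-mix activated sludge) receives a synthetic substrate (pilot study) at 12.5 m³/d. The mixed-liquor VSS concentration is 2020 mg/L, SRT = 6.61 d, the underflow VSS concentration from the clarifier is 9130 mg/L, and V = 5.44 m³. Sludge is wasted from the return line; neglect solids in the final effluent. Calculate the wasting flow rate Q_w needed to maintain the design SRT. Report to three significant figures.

Q_w ≈ 0.182 m³/d

θ_c = V·X/(Q_w·X_r) when wasting from the recycle, so Q_w = V·X/(θ_c·X_r) = 5.440 × 2020 / (6.61 × 9130) = 0.1821 m³/d.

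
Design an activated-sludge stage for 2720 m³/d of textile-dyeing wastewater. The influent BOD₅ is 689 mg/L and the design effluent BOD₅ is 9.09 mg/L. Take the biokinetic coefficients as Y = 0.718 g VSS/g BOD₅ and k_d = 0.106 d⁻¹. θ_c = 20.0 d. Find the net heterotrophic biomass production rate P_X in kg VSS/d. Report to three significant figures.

P_X ≈ 426 kg VSS/d

Y_obs = Y / (1 + k_d θ_c) = 0.718 / (1 + 0.106 × 20.0) = 0.718 / 3.120 = 0.2301.
Q·(S₀ − S) = 2720 × (689 − 9.09) × 10⁻³ = 1849 kg/d removed.
So the net sludge growth is P_X = 0.2301 × 1849 = 425.6 kg VSS/d.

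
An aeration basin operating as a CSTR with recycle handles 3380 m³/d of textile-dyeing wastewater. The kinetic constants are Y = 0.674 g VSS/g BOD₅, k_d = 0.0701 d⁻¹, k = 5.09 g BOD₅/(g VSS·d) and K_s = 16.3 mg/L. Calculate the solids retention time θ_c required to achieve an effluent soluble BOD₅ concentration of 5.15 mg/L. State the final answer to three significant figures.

At the target effluent, Y k S/(K_s+S) = 0.674×5.09×5.15/21.45 = 0.8237 d⁻¹.
1/θ_c = 0.8237 − 0.0701 = 0.7536 d⁻¹, so θ_c = 1.327 d.

θ_c ≈ 1.33 d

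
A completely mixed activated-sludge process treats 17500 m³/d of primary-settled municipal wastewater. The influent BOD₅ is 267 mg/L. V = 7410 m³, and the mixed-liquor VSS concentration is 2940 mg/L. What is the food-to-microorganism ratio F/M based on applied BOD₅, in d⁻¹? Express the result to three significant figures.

Food-to-microorganism ratio F/M = Q S₀ / (V X) = 17500 × 267 / (7410 × 2940) = 0.2145 d⁻¹.

F/M ≈ 0.214 d⁻¹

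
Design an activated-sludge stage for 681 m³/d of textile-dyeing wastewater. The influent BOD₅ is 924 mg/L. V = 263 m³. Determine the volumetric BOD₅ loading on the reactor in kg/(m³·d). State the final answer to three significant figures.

Volumetric loading L_v = Q·S₀ / V = 681 × 924 g/m³ / 263.0 m³ = 2393 g/(m³·d) = 2.393 kg BOD₅/(m³·d).

L_v ≈ 2.39 kg BOD₅/(m³·d)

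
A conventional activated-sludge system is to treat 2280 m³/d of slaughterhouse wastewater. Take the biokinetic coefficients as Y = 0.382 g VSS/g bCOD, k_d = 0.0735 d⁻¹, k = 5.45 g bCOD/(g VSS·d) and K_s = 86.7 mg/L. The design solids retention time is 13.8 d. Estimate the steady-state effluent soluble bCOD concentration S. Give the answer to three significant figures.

S ≈ 6.54 mg/L

From the Monod/SRT balance for a CMAS, S = K_s·(1+k_d θ_c)/[θ_c·(Y k − k_d) − 1] = 86.7 × (1 + 0.0735 × 13.8) / [13.8 × (0.382 × 5.45 − 0.0735) − 1] = 174.6 / 26.72 = 6.537 mg/L.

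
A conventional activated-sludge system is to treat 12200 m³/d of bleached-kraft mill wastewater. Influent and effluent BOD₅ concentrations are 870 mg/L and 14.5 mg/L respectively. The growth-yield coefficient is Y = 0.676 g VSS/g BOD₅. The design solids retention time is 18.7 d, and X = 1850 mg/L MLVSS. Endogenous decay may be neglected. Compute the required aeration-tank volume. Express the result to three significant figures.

Biomass mass balance (decay neglected): V·X = Y·Q·(S₀ − S)·θ_c, so V = 0.676 × 12200 × (870 − 14.5) × 18.7 / 1850 = 71318 m³.

V ≈ 71300 m³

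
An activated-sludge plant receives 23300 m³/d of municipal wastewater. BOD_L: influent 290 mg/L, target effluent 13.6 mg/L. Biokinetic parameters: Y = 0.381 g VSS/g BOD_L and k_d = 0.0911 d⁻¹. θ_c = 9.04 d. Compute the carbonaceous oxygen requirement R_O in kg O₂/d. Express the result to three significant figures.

Y_obs = Y / (1 + k_d θ_c) = 0.381 / (1 + 0.0911 × 9.04) = 0.381 / 1.824 = 0.2089.
ΔS = 290 − 13.6 = 276.4 mg/L, so the substrate removal rate is 23300 × 276.4/1000 = 6440 kg BOD_L/d.
Biomass synthesised: P_X = Y_obs × 6440 = 1346 kg VSS/d.
Carbonaceous O₂ demand = substrate oxidised − cell-mass equivalent = 6440 − 1.42 × 1346 = 4529 kg O₂/d.

R_O ≈ 4530 kg O₂/d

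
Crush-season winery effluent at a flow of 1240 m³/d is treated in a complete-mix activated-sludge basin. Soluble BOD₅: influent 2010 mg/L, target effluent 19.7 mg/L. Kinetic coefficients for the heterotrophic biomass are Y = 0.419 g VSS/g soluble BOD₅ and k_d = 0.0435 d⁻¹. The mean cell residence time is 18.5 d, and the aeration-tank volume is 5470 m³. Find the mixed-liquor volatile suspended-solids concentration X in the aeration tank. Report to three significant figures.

X ≈ 1940 mg/L

From V·X·(1 + k_d·θ_c) = Y·Q·(S₀ − S)·θ_c: X = 0.419 × 1240 × (2010 − 19.7) × 18.5 / [5470 × (1 + 0.0435 × 18.5)] = 1938 mg/L.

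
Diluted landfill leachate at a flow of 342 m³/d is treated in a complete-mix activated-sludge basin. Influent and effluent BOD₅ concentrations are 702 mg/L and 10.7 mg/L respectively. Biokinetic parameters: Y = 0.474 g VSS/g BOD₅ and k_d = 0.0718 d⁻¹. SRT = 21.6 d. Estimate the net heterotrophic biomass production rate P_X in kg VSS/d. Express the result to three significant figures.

Correct the yield for decay: Y_obs = Y/(1 + k_d θ_c) = 0.474 / (1 + 0.0718 × 21.6) = 0.474 / 2.551 = 0.1858.
Mass of BOD₅ removed per day: Q(S₀ − S) = 342 × 691.3 g/m³ = 236.4 kg/d.
So the net sludge growth is P_X = 0.1858 × 236.4 = 43.93 kg VSS/d.

P_X ≈ 43.9 kg VSS/d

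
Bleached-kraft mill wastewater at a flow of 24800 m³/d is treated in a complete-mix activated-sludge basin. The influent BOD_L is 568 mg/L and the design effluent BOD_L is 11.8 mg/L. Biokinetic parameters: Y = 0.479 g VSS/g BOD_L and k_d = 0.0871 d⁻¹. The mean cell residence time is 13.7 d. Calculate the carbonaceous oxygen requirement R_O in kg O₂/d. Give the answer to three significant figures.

Y_obs = Y / (1 + k_d θ_c) = 0.479 / (1 + 0.0871 × 13.7) = 0.479 / 2.193 = 0.2184.
ΔS = 568 − 11.8 = 556.2 mg/L, so the substrate removal rate is 24800 × 556.2/1000 = 13794 kg BOD_L/d.
Biomass synthesised: P_X = Y_obs × 13794 = 3012 kg VSS/d.
R_O = Q·ΔS − 1.42 P_X = 13794 − 4278 = 9516 kg O₂/d.

R_O ≈ 9520 kg O₂/d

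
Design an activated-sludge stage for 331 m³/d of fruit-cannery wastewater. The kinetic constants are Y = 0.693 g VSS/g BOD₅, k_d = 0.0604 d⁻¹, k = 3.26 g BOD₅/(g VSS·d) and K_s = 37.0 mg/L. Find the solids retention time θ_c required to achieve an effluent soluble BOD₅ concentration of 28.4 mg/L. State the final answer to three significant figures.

θ_c ≈ 1.09 d

Specific growth rate at S = 28.4 mg/L: μ = YkS/(K_s+S) = 0.693·3.26·28.4/(37.0+28.4) = 0.9811 d⁻¹.
Then 1/θ_c = μ − k_d = 0.9811 − 0.0604 = 0.9207 d⁻¹, giving θ_c = 1.086 d.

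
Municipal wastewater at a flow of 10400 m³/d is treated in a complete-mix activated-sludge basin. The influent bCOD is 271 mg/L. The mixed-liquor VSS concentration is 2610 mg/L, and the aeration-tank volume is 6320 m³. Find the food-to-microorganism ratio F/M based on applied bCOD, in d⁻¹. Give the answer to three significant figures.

Food-to-microorganism ratio F/M = Q S₀ / (V X) = 10400 × 271 / (6320 × 2610) = 0.1709 d⁻¹.

F/M ≈ 0.171 d⁻¹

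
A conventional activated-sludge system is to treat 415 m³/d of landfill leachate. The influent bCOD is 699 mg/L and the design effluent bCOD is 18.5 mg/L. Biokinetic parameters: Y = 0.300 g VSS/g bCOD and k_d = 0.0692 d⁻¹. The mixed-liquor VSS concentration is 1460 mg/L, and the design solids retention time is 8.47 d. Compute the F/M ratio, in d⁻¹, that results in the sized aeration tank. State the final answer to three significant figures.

F/M ≈ 0.641 d⁻¹

Steady-state biomass mass balance: V·X·(1 + k_d·θ_c) = Y·Q·(S₀ − S)·θ_c, so V = 0.300 × 415 × (699 − 18.5) × 8.47 / [1460 × (1 + 0.0692 × 8.47)] = 7.18×10^5 / 2316 = 309.9 m³.
F/M = applied load / biomass = Q·S₀/(V·X) = 415 × 699 / (309.9 × 1460) = 0.6412 d⁻¹.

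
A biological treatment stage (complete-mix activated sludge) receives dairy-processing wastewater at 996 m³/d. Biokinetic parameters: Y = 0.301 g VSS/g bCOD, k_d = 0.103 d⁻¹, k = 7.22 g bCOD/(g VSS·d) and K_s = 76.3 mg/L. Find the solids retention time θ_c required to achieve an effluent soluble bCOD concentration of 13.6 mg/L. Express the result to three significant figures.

θ_c ≈ 4.43 d

At the target effluent, Y k S/(K_s+S) = 0.301×7.22×13.6/89.90 = 0.3288 d⁻¹.
1/θ_c = 0.3288 − 0.103 = 0.2258 d⁻¹, so θ_c = 4.429 d.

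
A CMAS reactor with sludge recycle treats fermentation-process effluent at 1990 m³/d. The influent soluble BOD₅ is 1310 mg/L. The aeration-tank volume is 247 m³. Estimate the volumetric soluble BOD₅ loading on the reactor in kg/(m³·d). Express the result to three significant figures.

Applied soluble BOD₅ load per unit volume = Q·S₀/V = (1990 × 1310/1000)/247.0 = 10.55 kg soluble BOD₅·m⁻³·d⁻¹.

L_v ≈ 10.6 kg soluble BOD₅/(m³·d)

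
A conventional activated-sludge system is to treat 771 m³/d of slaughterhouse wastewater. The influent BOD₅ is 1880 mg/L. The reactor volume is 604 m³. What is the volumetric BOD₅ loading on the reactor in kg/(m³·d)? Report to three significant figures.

Volumetric loading L_v = Q·S₀ / V = 771 × 1880 g/m³ / 604.0 m³ = 2400 g/(m³·d) = 2.400 kg BOD₅/(m³·d).

L_v ≈ 2.40 kg BOD₅/(m³·d)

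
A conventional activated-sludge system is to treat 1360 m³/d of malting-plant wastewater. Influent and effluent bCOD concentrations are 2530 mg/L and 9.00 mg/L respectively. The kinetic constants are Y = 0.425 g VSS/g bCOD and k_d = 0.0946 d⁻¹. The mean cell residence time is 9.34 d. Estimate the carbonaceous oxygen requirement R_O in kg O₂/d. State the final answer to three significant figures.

R_O ≈ 2330 kg O₂/d

The observed yield is Y_obs = Y/(1 + k_d·θ_c) = 0.425 / (1 + 0.0946 × 9.34) = 0.425 / 1.884 = 0.2256 g VSS per g bCOD removed.
ΔS = 2530 − 9.00 = 2521 mg/L, so the substrate removal rate is 1360 × 2521/1000 = 3429 kg bCOD/d.
P_X = Y_obs·Q·(S₀ − S) = 0.2256 × 3429 = 773.6 kg VSS/d.
R_O = Q·(S₀ − S) − 1.42·P_X = 3429 − 1.42 × 773.6 = 2330 kg O₂/d.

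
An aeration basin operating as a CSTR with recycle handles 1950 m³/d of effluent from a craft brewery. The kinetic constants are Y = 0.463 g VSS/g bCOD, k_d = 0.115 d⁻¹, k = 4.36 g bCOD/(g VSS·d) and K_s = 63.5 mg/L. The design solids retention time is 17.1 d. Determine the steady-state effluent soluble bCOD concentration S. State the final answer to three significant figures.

For a completely mixed reactor with recycle the Lawrence–McCarty relation gives S = K_s·(1 + k_d·θ_c) / [θ_c·(Y·k − k_d) − 1] = 63.5 × (1 + 0.115 × 17.1) / [17.1 × (0.463 × 4.36 − 0.115) − 1] = 188.4 / 31.55 = 5.970 mg/L.

S ≈ 5.97 mg/L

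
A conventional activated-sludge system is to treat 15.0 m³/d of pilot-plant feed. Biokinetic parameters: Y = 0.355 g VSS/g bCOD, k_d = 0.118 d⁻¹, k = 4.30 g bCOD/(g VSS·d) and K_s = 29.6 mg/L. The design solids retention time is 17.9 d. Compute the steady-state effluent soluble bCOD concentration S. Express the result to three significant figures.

S ≈ 3.80 mg/L

From the Monod/SRT balance for a CMAS, S = K_s·(1+k_d θ_c)/[θ_c·(Y k − k_d) − 1] = 29.6 × (1 + 0.118 × 17.9) / [17.9 × (0.355 × 4.30 − 0.118) − 1] = 92.12 / 24.21 = 3.805 mg/L.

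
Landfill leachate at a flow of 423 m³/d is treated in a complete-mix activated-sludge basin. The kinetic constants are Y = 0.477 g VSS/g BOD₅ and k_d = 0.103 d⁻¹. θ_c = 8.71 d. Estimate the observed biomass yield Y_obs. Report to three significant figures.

The observed yield is Y_obs = Y/(1 + k_d·θ_c) = 0.477 / (1 + 0.103 × 8.71) = 0.477 / 1.897 = 0.2514 g VSS per g BOD₅ removed.

Y_obs ≈ 0.251 g VSS/g BOD₅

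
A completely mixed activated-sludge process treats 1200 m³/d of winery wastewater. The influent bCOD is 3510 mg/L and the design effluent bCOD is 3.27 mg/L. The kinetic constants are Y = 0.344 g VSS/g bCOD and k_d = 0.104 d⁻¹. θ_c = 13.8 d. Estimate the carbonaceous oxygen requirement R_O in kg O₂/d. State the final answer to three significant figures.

R_O ≈ 3360 kg O₂/d

Correct the yield for decay: Y_obs = Y/(1 + k_d θ_c) = 0.344 / (1 + 0.104 × 13.8) = 0.344 / 2.435 = 0.1413.
Substrate removed = Q·(S₀ − S) = 1200 m³/d × (3510 − 3.27) g/m³ = 4.21×10^6 g/d = 4208 kg/d.
Biomass synthesised: P_X = Y_obs × 4208 = 594.4 kg VSS/d.
Carbonaceous O₂ demand = substrate oxidised − cell-mass equivalent = 4208 − 1.42 × 594.4 = 3364 kg O₂/d.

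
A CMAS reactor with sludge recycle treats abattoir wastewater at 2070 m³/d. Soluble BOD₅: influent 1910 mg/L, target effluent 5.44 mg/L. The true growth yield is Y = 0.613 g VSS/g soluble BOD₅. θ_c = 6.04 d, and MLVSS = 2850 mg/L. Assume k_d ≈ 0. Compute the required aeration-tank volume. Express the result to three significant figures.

With k_d = 0 the design equation reduces to V = Y Q (S₀−S) θ_c / X = 0.613 × 2070 × (1910 − 5.44) × 6.04 / 2850 = 5122 m³.

V ≈ 5120 m³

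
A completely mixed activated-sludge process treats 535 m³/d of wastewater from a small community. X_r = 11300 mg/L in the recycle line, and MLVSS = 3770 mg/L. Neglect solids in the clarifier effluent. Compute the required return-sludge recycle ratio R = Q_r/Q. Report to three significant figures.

R ≈ 0.501

R = Q_r/Q = X/(X_r − X) = 3770 / (11300 − 3770) = 0.5007.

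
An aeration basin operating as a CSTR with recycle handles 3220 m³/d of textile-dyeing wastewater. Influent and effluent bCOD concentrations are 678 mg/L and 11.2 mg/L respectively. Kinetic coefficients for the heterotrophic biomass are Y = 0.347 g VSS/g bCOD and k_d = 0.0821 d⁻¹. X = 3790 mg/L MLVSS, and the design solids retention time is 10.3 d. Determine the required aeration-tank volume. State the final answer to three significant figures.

V ≈ 1100 m³

From the SRT design equation V = Y Q (S₀−S) θ_c / [X (1 + k_d θ_c)] = 0.347 × 3220 × (678 − 11.2) × 10.3 / [3790 × (1 + 0.0821 × 10.3)] = 7.67×10^6 / 6995 = 1097 m³.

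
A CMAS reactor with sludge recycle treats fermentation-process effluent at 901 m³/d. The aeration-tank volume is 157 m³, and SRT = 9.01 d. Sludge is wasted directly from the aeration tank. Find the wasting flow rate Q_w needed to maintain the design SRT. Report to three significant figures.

For wasting at MLVSS concentration, Q_w = V/θ_c = 157.0/9.01 = 17.43 m³/d.

Q_w ≈ 17.4 m³/d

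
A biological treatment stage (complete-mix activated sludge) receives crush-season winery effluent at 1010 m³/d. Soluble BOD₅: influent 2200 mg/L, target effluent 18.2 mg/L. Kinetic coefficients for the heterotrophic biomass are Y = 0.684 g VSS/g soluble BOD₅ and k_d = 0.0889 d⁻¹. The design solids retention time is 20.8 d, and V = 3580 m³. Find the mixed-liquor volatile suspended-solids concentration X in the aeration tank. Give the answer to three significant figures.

From V·X·(1 + k_d·θ_c) = Y·Q·(S₀ − S)·θ_c: X = 0.684 × 1010 × (2200 − 18.2) × 20.8 / [3580 × (1 + 0.0889 × 20.8)] = 3074 mg/L.

X ≈ 3070 mg/L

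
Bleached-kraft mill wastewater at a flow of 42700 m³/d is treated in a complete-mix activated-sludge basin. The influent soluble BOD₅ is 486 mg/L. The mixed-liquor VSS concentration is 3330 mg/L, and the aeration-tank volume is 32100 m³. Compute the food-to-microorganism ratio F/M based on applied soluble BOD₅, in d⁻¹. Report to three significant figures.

F/M ≈ 0.194 d⁻¹

F/M = applied load / biomass = Q·S₀/(V·X) = 42700 × 486 / (32100 × 3330) = 0.1941 d⁻¹.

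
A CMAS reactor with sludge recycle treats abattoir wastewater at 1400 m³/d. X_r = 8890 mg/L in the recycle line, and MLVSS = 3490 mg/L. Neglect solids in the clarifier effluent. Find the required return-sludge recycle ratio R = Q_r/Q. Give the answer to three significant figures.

R = Q_r/Q = X/(X_r − X) = 3490 / (8890 − 3490) = 0.6463.

R ≈ 0.646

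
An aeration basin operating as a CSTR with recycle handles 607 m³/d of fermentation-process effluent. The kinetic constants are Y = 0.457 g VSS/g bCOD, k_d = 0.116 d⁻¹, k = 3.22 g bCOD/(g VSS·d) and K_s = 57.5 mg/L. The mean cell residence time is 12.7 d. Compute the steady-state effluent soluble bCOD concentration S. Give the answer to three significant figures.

S ≈ 8.77 mg/L

For a completely mixed reactor with recycle the Lawrence–McCarty relation gives S = K_s·(1 + k_d·θ_c) / [θ_c·(Y·k − k_d) − 1] = 57.5 × (1 + 0.116 × 12.7) / [12.7 × (0.457 × 3.22 − 0.116) − 1] = 142.2 / 16.22 = 8.770 mg/L.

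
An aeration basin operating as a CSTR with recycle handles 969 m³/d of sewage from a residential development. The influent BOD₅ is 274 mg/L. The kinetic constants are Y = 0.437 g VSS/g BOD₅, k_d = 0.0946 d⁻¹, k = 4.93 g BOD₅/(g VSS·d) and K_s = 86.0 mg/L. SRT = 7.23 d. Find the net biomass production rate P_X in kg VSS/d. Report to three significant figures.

P_X ≈ 66.3 kg VSS/d

Effluent substrate depends only on kinetics and SRT: S = K_s(1 + k_d θ_c) / [θ_c(Yk − k_d) − 1] = 86.0 × (1 + 0.0946 × 7.23) / [7.23 × (0.437 × 4.93 − 0.0946) − 1] = 144.8 / 13.89 = 10.42 mg/L.
Y_obs = Y / (1 + k_d θ_c) = 0.437 / (1 + 0.0946 × 7.23) = 0.437 / 1.684 = 0.2595.
ΔS = 274 − 10.4 = 263.6 mg/L, so the substrate removal rate is 969 × 263.6/1000 = 255.4 kg BOD₅/d.
Net biomass production P_X = Y_obs × Q·(S₀ − S) = 0.2595 × 255.4 = 66.29 kg VSS/d.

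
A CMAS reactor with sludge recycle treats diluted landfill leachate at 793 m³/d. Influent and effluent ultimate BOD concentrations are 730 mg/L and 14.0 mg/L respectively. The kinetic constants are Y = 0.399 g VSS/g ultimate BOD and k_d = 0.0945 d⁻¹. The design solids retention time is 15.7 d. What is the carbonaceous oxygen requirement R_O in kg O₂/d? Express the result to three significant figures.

R_O ≈ 438 kg O₂/d

Y_obs = Y / (1 + k_d θ_c) = 0.399 / (1 + 0.0945 × 15.7) = 0.399 / 2.484 = 0.1607.
ΔS = 730 − 14.0 = 716.0 mg/L, so the substrate removal rate is 793 × 716.0/1000 = 567.8 kg ultimate BOD/d.
P_X = Y_obs·Q·(S₀ − S) = 0.1607 × 567.8 = 91.22 kg VSS/d.
Carbonaceous O₂ demand = substrate oxidised − cell-mass equivalent = 567.8 − 1.42 × 91.22 = 438.3 kg O₂/d.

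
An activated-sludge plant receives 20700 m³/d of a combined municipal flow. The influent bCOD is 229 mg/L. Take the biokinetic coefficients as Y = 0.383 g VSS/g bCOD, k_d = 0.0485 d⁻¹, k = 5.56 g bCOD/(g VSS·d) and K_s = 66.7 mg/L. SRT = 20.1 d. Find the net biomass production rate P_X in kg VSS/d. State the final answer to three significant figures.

For a completely mixed reactor with recycle the Lawrence–McCarty relation gives S = K_s·(1 + k_d·θ_c) / [θ_c·(Y·k − k_d) − 1] = 66.7 × (1 + 0.0485 × 20.1) / [20.1 × (0.383 × 5.56 − 0.0485) − 1] = 131.7 / 40.83 = 3.226 mg/L.
Correct the yield for decay: Y_obs = Y/(1 + k_d θ_c) = 0.383 / (1 + 0.0485 × 20.1) = 0.383 / 1.975 = 0.1939.
Substrate removed = Q·(S₀ − S) = 20700 m³/d × (229 − 3.23) g/m³ = 4.67×10^6 g/d = 4673 kg/d.
Net biomass production P_X = Y_obs × Q·(S₀ − S) = 0.1939 × 4673 = 906.4 kg VSS/d.

P_X ≈ 906 kg VSS/d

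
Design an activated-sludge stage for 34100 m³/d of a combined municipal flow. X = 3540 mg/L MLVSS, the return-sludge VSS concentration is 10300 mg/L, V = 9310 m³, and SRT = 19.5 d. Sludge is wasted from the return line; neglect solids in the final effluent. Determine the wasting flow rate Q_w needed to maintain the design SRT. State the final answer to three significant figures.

Wasting from the return line (neglecting effluent solids): Q_w = V·X / (θ_c·X_r) = 9310 × 3540 / (19.5 × 10300) = 164.1 m³/d.

Q_w ≈ 164 m³/d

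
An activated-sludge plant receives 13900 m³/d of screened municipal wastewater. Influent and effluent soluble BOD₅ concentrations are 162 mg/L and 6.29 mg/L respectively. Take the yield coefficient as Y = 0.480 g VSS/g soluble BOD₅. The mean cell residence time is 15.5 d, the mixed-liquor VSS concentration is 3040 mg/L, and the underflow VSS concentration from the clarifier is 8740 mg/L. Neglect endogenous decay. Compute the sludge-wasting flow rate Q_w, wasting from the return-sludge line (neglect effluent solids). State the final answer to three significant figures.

V·X = Y·Q·ΔS·θ_c gives V = 0.480 × 13900 × (162 − 6.29) × 15.5 / 3040 = 5297 m³.
Q_w = (V·X)/(θ_c X_r) = 5297 × 3040 / (15.5 × 8740) = 118.9 m³/d.

Q_w ≈ 119 m³/d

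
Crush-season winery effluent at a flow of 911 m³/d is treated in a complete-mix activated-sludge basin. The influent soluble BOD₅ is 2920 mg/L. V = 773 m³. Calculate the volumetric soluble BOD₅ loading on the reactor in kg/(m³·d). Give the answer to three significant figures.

L_v ≈ 3.44 kg soluble BOD₅/(m³·d)

Volumetric loading L_v = Q·S₀ / V = 911 × 2920 g/m³ / 773.0 m³ = 3441 g/(m³·d) = 3.441 kg soluble BOD₅/(m³·d).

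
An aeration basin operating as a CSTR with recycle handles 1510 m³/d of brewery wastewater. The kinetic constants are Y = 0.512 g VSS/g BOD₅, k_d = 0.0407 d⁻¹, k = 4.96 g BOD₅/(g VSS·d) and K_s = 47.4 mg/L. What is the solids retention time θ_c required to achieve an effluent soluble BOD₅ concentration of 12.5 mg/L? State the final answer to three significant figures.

θ_c ≈ 2.04 d

Specific growth rate at S = 12.5 mg/L: μ = YkS/(K_s+S) = 0.512·4.96·12.5/(47.4+12.5) = 0.5299 d⁻¹.
1/θ_c = 0.5299 − 0.0407 = 0.4892 d⁻¹, so θ_c = 2.044 d.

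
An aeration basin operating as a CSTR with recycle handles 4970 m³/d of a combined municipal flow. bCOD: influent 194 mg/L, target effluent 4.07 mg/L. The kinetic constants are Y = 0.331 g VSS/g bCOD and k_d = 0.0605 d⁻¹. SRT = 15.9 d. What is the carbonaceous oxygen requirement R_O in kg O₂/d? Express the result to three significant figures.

Observed yield with endogenous decay: Y_obs = Y / (1 + k_d·θ_c) = 0.331 / (1 + 0.0605 × 15.9) = 0.331 / 1.962 = 0.1687 g VSS/g bCOD.
Mass of bCOD removed per day: Q(S₀ − S) = 4970 × 189.9 g/m³ = 944.0 kg/d.
P_X = Y_obs·Q·(S₀ − S) = 0.1687 × 944.0 = 159.3 kg VSS/d.
R_O = Q·(S₀ − S) − 1.42·P_X = 944.0 − 1.42 × 159.3 = 717.8 kg O₂/d.

R_O ≈ 718 kg O₂/d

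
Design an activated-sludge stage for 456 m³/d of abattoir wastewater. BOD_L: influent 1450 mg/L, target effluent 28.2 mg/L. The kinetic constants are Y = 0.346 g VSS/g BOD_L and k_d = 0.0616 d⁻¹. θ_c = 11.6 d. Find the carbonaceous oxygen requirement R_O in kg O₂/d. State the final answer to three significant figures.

R_O ≈ 463 kg O₂/d

Correct the yield for decay: Y_obs = Y/(1 + k_d θ_c) = 0.346 / (1 + 0.0616 × 11.6) = 0.346 / 1.715 = 0.2018.
ΔS = 1450 − 28.2 = 1422 mg/L, so the substrate removal rate is 456 × 1422/1000 = 648.3 kg BOD_L/d.
P_X = Y_obs·Q·(S₀ − S) = 0.2018 × 648.3 = 130.8 kg VSS/d.
Carbonaceous O₂ demand = substrate oxidised − cell-mass equivalent = 648.3 − 1.42 × 130.8 = 462.6 kg O₂/d.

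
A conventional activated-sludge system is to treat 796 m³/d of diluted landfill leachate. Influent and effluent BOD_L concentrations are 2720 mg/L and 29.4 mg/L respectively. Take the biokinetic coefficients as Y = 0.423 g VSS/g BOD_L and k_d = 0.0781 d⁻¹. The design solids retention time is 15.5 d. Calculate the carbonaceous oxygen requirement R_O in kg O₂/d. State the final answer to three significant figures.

The observed yield is Y_obs = Y/(1 + k_d·θ_c) = 0.423 / (1 + 0.0781 × 15.5) = 0.423 / 2.211 = 0.1914 g VSS per g BOD_L removed.
Mass of BOD_L removed per day: Q(S₀ − S) = 796 × 2691 g/m³ = 2142 kg/d.
Biomass synthesised: P_X = Y_obs × 2142 = 409.8 kg VSS/d.
R_O = Q·ΔS − 1.42 P_X = 2142 − 582.0 = 1560 kg O₂/d.

R_O ≈ 1560 kg O₂/d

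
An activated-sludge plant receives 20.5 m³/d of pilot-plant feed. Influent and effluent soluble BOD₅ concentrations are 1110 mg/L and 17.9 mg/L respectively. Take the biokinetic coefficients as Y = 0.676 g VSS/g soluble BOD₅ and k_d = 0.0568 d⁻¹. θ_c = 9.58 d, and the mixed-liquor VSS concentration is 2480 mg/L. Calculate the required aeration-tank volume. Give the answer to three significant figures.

V ≈ 37.9 m³

From the SRT design equation V = Y Q (S₀−S) θ_c / [X (1 + k_d θ_c)] = 0.676 × 20.5 × (1110 − 17.9) × 9.58 / [2480 × (1 + 0.0568 × 9.58)] = 1.45×10^5 / 3829 = 37.86 m³.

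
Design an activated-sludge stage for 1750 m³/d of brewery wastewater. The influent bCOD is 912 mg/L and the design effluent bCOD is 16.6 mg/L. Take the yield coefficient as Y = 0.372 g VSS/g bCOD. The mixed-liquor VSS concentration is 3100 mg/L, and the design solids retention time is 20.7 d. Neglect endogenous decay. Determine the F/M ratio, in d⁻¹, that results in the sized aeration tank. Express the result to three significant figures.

With k_d = 0 the design equation reduces to V = Y Q (S₀−S) θ_c / X = 0.372 × 1750 × (912 − 16.6) × 20.7 / 3100 = 3892 m³.
F/M = applied load / biomass = Q·S₀/(V·X) = 1750 × 912 / (3892 × 3100) = 0.1323 d⁻¹.

F/M ≈ 0.132 d⁻¹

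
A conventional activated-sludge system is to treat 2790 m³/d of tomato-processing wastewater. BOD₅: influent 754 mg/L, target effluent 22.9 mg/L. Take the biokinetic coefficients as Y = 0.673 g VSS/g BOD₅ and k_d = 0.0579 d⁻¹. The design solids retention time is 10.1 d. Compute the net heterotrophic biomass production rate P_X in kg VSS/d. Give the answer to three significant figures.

P_X ≈ 866 kg VSS/d

Y_obs = Y / (1 + k_d θ_c) = 0.673 / (1 + 0.0579 × 10.1) = 0.673 / 1.585 = 0.4247.
Mass of BOD₅ removed per day: Q(S₀ − S) = 2790 × 731.1 g/m³ = 2040 kg/d.
So the net sludge growth is P_X = 0.4247 × 2040 = 866.2 kg VSS/d.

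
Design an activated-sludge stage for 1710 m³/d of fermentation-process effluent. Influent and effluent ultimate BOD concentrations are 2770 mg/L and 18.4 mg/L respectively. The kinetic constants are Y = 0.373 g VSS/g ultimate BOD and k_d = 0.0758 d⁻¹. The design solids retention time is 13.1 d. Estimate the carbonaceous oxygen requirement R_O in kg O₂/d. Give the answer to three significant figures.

R_O ≈ 3450 kg O₂/d

Y_obs = Y / (1 + k_d θ_c) = 0.373 / (1 + 0.0758 × 13.1) = 0.373 / 1.993 = 0.1872.
Mass of ultimate BOD removed per day: Q(S₀ − S) = 1710 × 2752 g/m³ = 4705 kg/d.
Net sludge production P_X = 0.1872 × 4705 = 880.6 kg VSS/d.
R_O = Q·(S₀ − S) − 1.42·P_X = 4705 − 1.42 × 880.6 = 3455 kg O₂/d.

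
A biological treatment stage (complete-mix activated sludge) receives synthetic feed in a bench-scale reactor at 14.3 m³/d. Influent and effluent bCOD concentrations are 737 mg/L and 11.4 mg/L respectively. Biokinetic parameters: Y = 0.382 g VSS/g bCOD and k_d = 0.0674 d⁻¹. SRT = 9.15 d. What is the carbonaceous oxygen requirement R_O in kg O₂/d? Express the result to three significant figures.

R_O ≈ 6.89 kg O₂/d

Y_obs = Y / (1 + k_d θ_c) = 0.382 / (1 + 0.0674 × 9.15) = 0.382 / 1.617 = 0.2363.
Mass of bCOD removed per day: Q(S₀ − S) = 14.3 × 725.6 g/m³ = 10.38 kg/d.
P_X = Y_obs·Q·(S₀ − S) = 0.2363 × 10.38 = 2.452 kg VSS/d.
Carbonaceous O₂ demand = substrate oxidised − cell-mass equivalent = 10.38 − 1.42 × 2.452 = 6.895 kg O₂/d.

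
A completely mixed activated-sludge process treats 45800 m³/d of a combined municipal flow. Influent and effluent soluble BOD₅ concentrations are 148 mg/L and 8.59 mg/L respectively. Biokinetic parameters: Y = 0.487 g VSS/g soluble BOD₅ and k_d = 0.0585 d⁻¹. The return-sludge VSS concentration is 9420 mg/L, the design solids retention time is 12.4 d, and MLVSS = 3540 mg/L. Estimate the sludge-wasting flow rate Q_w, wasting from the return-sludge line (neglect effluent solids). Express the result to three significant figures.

From the SRT design equation V = Y Q (S₀−S) θ_c / [X (1 + k_d θ_c)] = 0.487 × 45800 × (148 − 8.59) × 12.4 / [3540 × (1 + 0.0585 × 12.4)] = 3.86×10^7 / 6108 = 6313 m³.
Q_w = (V·X)/(θ_c X_r) = 6313 × 3540 / (12.4 × 9420) = 191.3 m³/d.

Q_w ≈ 191 m³/d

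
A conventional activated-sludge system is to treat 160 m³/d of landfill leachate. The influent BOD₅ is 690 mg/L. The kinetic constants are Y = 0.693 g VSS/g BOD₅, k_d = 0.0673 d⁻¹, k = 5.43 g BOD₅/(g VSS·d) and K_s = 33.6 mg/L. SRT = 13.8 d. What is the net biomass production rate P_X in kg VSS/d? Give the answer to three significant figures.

For a completely mixed reactor with recycle the Lawrence–McCarty relation gives S = K_s·(1 + k_d·θ_c) / [θ_c·(Y·k − k_d) − 1] = 33.6 × (1 + 0.0673 × 13.8) / [13.8 × (0.693 × 5.43 − 0.0673) − 1] = 64.81 / 50.00 = 1.296 mg/L.
The observed yield is Y_obs = Y/(1 + k_d·θ_c) = 0.693 / (1 + 0.0673 × 13.8) = 0.693 / 1.929 = 0.3593 g VSS per g BOD₅ removed.
Q·(S₀ − S) = 160 × (690 − 1.30) × 10⁻³ = 110.2 kg/d removed.
Net biomass production P_X = Y_obs × Q·(S₀ − S) = 0.3593 × 110.2 = 39.59 kg VSS/d.

P_X ≈ 39.6 kg VSS/d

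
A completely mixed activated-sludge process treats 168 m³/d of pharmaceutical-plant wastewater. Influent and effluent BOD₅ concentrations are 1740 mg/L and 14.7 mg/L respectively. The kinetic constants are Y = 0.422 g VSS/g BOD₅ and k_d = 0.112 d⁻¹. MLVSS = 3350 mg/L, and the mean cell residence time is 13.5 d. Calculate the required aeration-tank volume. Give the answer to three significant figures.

Rearranging the biomass balance for a CMAS with decay, V = Y·Q·ΔS·θ_c / [X·(1+k_d θ_c)] = 0.422 × 168 × (1740 − 14.7) × 13.5 / [3350 × (1 + 0.112 × 13.5)] = 1.65×10^6 / 8415 = 196.2 m³.

V ≈ 196 m³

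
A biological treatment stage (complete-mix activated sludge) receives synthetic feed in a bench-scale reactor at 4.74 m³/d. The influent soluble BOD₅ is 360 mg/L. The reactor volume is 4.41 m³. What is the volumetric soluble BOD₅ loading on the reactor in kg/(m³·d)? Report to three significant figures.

Volumetric loading L_v = Q·S₀ / V = 4.74 × 360 g/m³ / 4.410 m³ = 386.9 g/(m³·d) = 0.3869 kg soluble BOD₅/(m³·d).

L_v ≈ 0.387 kg soluble BOD₅/(m³·d)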